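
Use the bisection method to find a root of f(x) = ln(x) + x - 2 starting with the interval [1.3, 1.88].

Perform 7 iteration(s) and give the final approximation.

f(x) = ln(x) + x - 2
Initial interval: [1.3, 1.88]

Iteration 1:
  c_1 = (1.300000 + 1.880000)/2 = 1.590000
  f(c_1) = f(1.590000) = 0.053734
  f(a) × f(c) < 0, new interval: [1.300000, 1.590000]
Iteration 2:
  c_2 = (1.300000 + 1.590000)/2 = 1.445000
  f(c_2) = f(1.445000) = -0.186891
  f(a) × f(c) ≥ 0, new interval: [1.445000, 1.590000]
Iteration 3:
  c_3 = (1.445000 + 1.590000)/2 = 1.517500
  f(c_3) = f(1.517500) = -0.065436
  f(a) × f(c) ≥ 0, new interval: [1.517500, 1.590000]
Iteration 4:
  c_4 = (1.517500 + 1.590000)/2 = 1.553750
  f(c_4) = f(1.553750) = -0.005579
  f(a) × f(c) ≥ 0, new interval: [1.553750, 1.590000]
Iteration 5:
  c_5 = (1.553750 + 1.590000)/2 = 1.571875
  f(c_5) = f(1.571875) = 0.024144
  f(a) × f(c) < 0, new interval: [1.553750, 1.571875]
Iteration 6:
  c_6 = (1.553750 + 1.571875)/2 = 1.562812
  f(c_6) = f(1.562812) = 0.009300
  f(a) × f(c) < 0, new interval: [1.553750, 1.562812]
Iteration 7:
  c_7 = (1.553750 + 1.562812)/2 = 1.558281
  f(c_7) = f(1.558281) = 0.001865
  f(a) × f(c) < 0, new interval: [1.553750, 1.558281]

After 7 iteration(s), the approximation is c_7 = 1.558281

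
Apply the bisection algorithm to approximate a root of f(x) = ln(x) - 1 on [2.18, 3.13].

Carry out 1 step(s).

f(x) = ln(x) - 1
Initial interval: [2.18, 3.13]

Iteration 1:
  c_1 = (2.180000 + 3.130000)/2 = 2.655000
  f(c_1) = f(2.655000) = -0.023555
  f(a) × f(c) ≥ 0, new interval: [2.655000, 3.130000]

After 1 iteration(s), the approximation is c_1 = 2.655000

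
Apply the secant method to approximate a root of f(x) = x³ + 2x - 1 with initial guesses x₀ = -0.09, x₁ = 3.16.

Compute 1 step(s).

f(x) = x³ + 2x - 1
x₀ = -0.09, x₁ = 3.16

Secant formula: x_{n+1} = x_n - f(x_n)(x_n - x_{n-1})/(f(x_n) - f(x_{n-1}))

Iteration 1:
  f(-0.090000) = -1.180729
  f(3.160000) = 36.874496
  x_2 = 3.160000 - 36.874496×(3.160000 - (-0.090000))/(36.874496 - (-1.180729))
       = 0.010837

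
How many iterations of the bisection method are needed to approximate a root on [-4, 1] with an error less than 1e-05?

We need (b-a)/2^n ≤ 1e-05
(1 - (-4))/2^n ≤ 1e-05
5/2^n ≤ 1e-05
2^n ≥ 500000
n ≥ log₂(500000) = 18.93
n ≥ 19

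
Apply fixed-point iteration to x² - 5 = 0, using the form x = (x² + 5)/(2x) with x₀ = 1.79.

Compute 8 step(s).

Equation: x² - 5 = 0
Fixed-point form: x = (x² + 5)/(2x)
x₀ = 1.79

x_1 = g(1.790000) = 2.291648
x_2 = g(2.291648) = 2.236742
x_3 = g(2.236742) = 2.236068
x_4 = g(2.236068) = 2.236068
x_5 = g(2.236068) = 2.236068
x_6 = g(2.236068) = 2.236068
x_7 = g(2.236068) = 2.236068
x_8 = g(2.236068) = 2.236068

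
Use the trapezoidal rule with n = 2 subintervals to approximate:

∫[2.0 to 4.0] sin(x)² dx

f(x) = sin(x)²
a = 2.0, b = 4.0, n = 2
h = (b - a)/n = 1.000000

Trapezoidal rule: (h/2)[f(x₀) + 2f(x₁) + 2f(x₂) + ... + f(xₙ)]

x_0 = 2.0000, f(x_0) = 0.826822, coefficient = 1
x_1 = 3.0000, f(x_1) = 0.019915, coefficient = 2
x_2 = 4.0000, f(x_2) = 0.572750, coefficient = 1

I ≈ (1.000000/2) × 1.439402 = 0.719701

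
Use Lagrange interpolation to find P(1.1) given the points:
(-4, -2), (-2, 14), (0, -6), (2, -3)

Lagrange interpolation formula:
P(x) = Σ yᵢ × Lᵢ(x)
where Lᵢ(x) = Π_{j≠i} (x - xⱼ)/(xᵢ - xⱼ)

L_0(1.1) = (1.1 - (-2))/(-4 - (-2)) × (1.1 - 0)/(-4 - 0) × (1.1 - 2)/(-4 - 2) = 0.063938
L_1(1.1) = (1.1 - (-4))/(-2 - (-4)) × (1.1 - 0)/(-2 - 0) × (1.1 - 2)/(-2 - 2) = -0.315562
L_2(1.1) = (1.1 - (-4))/(0 - (-4)) × (1.1 - (-2))/(0 - (-2)) × (1.1 - 2)/(0 - 2) = 0.889312
L_3(1.1) = (1.1 - (-4))/(2 - (-4)) × (1.1 - (-2))/(2 - (-2)) × (1.1 - 0)/(2 - 0) = 0.362312

P(1.1) = (-2)×L_0(1.1) + 14×L_1(1.1) + (-6)×L_2(1.1) + (-3)×L_3(1.1)
P(1.1) = -10.968562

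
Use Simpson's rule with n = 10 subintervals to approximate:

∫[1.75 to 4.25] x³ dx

f(x) = x³
a = 1.75, b = 4.25, n = 10
h = (b - a)/n = 0.250000

Simpson's rule: (h/3)[f(x₀) + 4f(x₁) + 2f(x₂) + ... + f(xₙ)]

x_0 = 1.7500, f(x_0) = 5.359375, coefficient = 1
x_1 = 2.0000, f(x_1) = 8.000000, coefficient = 4
x_2 = 2.2500, f(x_2) = 11.390625, coefficient = 2
x_3 = 2.5000, f(x_3) = 15.625000, coefficient = 4
x_4 = 2.7500, f(x_4) = 20.796875, coefficient = 2
x_5 = 3.0000, f(x_5) = 27.000000, coefficient = 4
x_6 = 3.2500, f(x_6) = 34.328125, coefficient = 2
x_7 = 3.5000, f(x_7) = 42.875000, coefficient = 4
x_8 = 3.7500, f(x_8) = 52.734375, coefficient = 2
x_9 = 4.0000, f(x_9) = 64.000000, coefficient = 4
x_10 = 4.2500, f(x_10) = 76.765625, coefficient = 1

I ≈ (0.250000/3) × 950.625000 = 79.218750
Exact value: 79.218750
Error: 0.000000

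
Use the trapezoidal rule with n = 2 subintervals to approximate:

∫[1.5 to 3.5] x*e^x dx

f(x) = x*e^x
a = 1.5, b = 3.5, n = 2
h = (b - a)/n = 1.000000

Trapezoidal rule: (h/2)[f(x₀) + 2f(x₁) + 2f(x₂) + ... + f(xₙ)]

x_0 = 1.5000, f(x_0) = 6.722534, coefficient = 1
x_1 = 2.5000, f(x_1) = 30.456235, coefficient = 2
x_2 = 3.5000, f(x_2) = 115.904082, coefficient = 1

I ≈ (1.000000/2) × 183.539085 = 91.769543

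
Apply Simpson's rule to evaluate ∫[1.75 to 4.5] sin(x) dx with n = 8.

f(x) = sin(x)
a = 1.75, b = 4.5, n = 8
h = (b - a)/n = 0.343750

Simpson's rule: (h/3)[f(x₀) + 4f(x₁) + 2f(x₂) + ... + f(xₙ)]

x_0 = 1.7500, f(x_0) = 0.983986, coefficient = 1
x_1 = 2.0938, f(x_1) = 0.866348, coefficient = 4
x_2 = 2.4375, f(x_2) = 0.647343, coefficient = 2
x_3 = 2.7812, f(x_3) = 0.352595, coefficient = 4
x_4 = 3.1250, f(x_4) = 0.016592, coefficient = 2
x_5 = 3.4688, f(x_5) = -0.321352, coefficient = 4
x_6 = 3.8125, f(x_6) = -0.621697, coefficient = 2
x_7 = 4.1562, f(x_7) = -0.849300, coefficient = 4
x_8 = 4.5000, f(x_8) = -0.977530, coefficient = 1

I ≈ (0.343750/3) × 0.284093 = 0.032552
Exact value: 0.032550
Error: 0.000003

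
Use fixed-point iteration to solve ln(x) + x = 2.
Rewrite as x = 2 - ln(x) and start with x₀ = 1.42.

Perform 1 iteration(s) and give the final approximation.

Equation: ln(x) + x = 2
Fixed-point form: x = 2 - ln(x)
x₀ = 1.42

x_1 = g(1.420000) = 1.649343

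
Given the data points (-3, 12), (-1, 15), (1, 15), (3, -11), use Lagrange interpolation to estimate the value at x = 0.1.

Lagrange interpolation formula:
P(x) = Σ yᵢ × Lᵢ(x)
where Lᵢ(x) = Π_{j≠i} (x - xⱼ)/(xᵢ - xⱼ)

L_0(0.1) = (0.1 - (-1))/(-3 - (-1)) × (0.1 - 1)/(-3 - 1) × (0.1 - 3)/(-3 - 3) = -0.059813
L_1(0.1) = (0.1 - (-3))/(-1 - (-3)) × (0.1 - 1)/(-1 - 1) × (0.1 - 3)/(-1 - 3) = 0.505687
L_2(0.1) = (0.1 - (-3))/(1 - (-3)) × (0.1 - (-1))/(1 - (-1)) × (0.1 - 3)/(1 - 3) = 0.618063
L_3(0.1) = (0.1 - (-3))/(3 - (-3)) × (0.1 - (-1))/(3 - (-1)) × (0.1 - 1)/(3 - 1) = -0.063938

P(0.1) = 12×L_0(0.1) + 15×L_1(0.1) + 15×L_2(0.1) + (-11)×L_3(0.1)
P(0.1) = 16.841812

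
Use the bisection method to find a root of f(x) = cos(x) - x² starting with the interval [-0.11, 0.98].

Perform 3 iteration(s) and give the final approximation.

f(x) = cos(x) - x²
Initial interval: [-0.11, 0.98]

Iteration 1:
  c_1 = (-0.110000 + 0.980000)/2 = 0.435000
  f(c_1) = f(0.435000) = 0.717645
  f(a) × f(c) ≥ 0, new interval: [0.435000, 0.980000]
Iteration 2:
  c_2 = (0.435000 + 0.980000)/2 = 0.707500
  f(c_2) = f(0.707500) = 0.259433
  f(a) × f(c) ≥ 0, new interval: [0.707500, 0.980000]
Iteration 3:
  c_3 = (0.707500 + 0.980000)/2 = 0.843750
  f(c_3) = f(0.843750) = -0.047248
  f(a) × f(c) < 0, new interval: [0.707500, 0.843750]

After 3 iteration(s), the approximation is c_3 = 0.843750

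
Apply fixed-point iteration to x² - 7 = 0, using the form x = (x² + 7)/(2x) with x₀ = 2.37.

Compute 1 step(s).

Equation: x² - 7 = 0
Fixed-point form: x = (x² + 7)/(2x)
x₀ = 2.37

x_1 = g(2.370000) = 2.661793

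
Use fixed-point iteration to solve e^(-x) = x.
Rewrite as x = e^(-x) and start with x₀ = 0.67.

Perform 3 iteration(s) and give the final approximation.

Equation: e^(-x) = x
Fixed-point form: x = e^(-x)
x₀ = 0.67

x_1 = g(0.670000) = 0.511709
x_2 = g(0.511709) = 0.599470
x_3 = g(0.599470) = 0.549102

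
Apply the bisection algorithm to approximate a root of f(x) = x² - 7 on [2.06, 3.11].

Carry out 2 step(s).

f(x) = x² - 7
Initial interval: [2.06, 3.11]

Iteration 1:
  c_1 = (2.060000 + 3.110000)/2 = 2.585000
  f(c_1) = f(2.585000) = -0.317775
  f(a) × f(c) ≥ 0, new interval: [2.585000, 3.110000]
Iteration 2:
  c_2 = (2.585000 + 3.110000)/2 = 2.847500
  f(c_2) = f(2.847500) = 1.108256
  f(a) × f(c) < 0, new interval: [2.585000, 2.847500]

After 2 iteration(s), the approximation is c_2 = 2.847500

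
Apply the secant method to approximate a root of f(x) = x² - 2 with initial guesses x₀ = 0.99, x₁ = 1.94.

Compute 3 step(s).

f(x) = x² - 2
x₀ = 0.99, x₁ = 1.94

Secant formula: x_{n+1} = x_n - f(x_n)(x_n - x_{n-1})/(f(x_n) - f(x_{n-1}))

Iteration 1:
  f(0.990000) = -1.019900
  f(1.940000) = 1.763600
  x_2 = 1.940000 - 1.763600×(1.940000 - 0.990000)/(1.763600 - (-1.019900))
       = 1.338089
Iteration 2:
  f(1.940000) = 1.763600
  f(1.338089) = -0.209519
  x_3 = 1.338089 - (-0.209519)×(1.338089 - 1.940000)/(-0.209519 - 1.763600)
       = 1.402004
Iteration 3:
  f(1.338089) = -0.209519
  f(1.402004) = -0.034386
  x_4 = 1.402004 - (-0.034386)×(1.402004 - 1.338089)/(-0.034386 - (-0.209519))
       = 1.414553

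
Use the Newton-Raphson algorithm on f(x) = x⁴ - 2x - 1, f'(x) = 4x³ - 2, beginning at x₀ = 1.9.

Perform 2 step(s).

f(x) = x⁴ - 2x - 1
f'(x) = 4x³ - 2
x₀ = 1.9

Newton-Raphson formula: x_{n+1} = x_n - f(x_n)/f'(x_n)

Iteration 1:
  f(1.900000) = 8.232100
  f'(1.900000) = 25.436000
  x_1 = 1.900000 - 8.232100/25.436000 = 1.576360
Iteration 2:
  f(1.576360) = 2.022066
  f'(1.576360) = 13.668465
  x_2 = 1.576360 - 2.022066/13.668465 = 1.428424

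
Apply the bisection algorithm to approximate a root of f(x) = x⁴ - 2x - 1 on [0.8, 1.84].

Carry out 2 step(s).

f(x) = x⁴ - 2x - 1
Initial interval: [0.8, 1.84]

Iteration 1:
  c_1 = (0.800000 + 1.840000)/2 = 1.320000
  f(c_1) = f(1.320000) = -0.604042
  f(a) × f(c) ≥ 0, new interval: [1.320000, 1.840000]
Iteration 2:
  c_2 = (1.320000 + 1.840000)/2 = 1.580000
  f(c_2) = f(1.580000) = 2.072013
  f(a) × f(c) < 0, new interval: [1.320000, 1.580000]

After 2 iteration(s), the approximation is c_2 = 1.580000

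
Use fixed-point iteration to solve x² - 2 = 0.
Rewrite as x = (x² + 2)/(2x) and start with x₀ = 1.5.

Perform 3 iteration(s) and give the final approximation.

Equation: x² - 2 = 0
Fixed-point form: x = (x² + 2)/(2x)
x₀ = 1.5

x_1 = g(1.500000) = 1.416667
x_2 = g(1.416667) = 1.414216
x_3 = g(1.414216) = 1.414214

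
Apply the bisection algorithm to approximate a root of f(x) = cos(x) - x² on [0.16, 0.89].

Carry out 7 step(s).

f(x) = cos(x) - x²
Initial interval: [0.16, 0.89]

Iteration 1:
  c_1 = (0.160000 + 0.890000)/2 = 0.525000
  f(c_1) = f(0.525000) = 0.589699
  f(a) × f(c) ≥ 0, new interval: [0.525000, 0.890000]
Iteration 2:
  c_2 = (0.525000 + 0.890000)/2 = 0.707500
  f(c_2) = f(0.707500) = 0.259433
  f(a) × f(c) ≥ 0, new interval: [0.707500, 0.890000]
Iteration 3:
  c_3 = (0.707500 + 0.890000)/2 = 0.798750
  f(c_3) = f(0.798750) = 0.059601
  f(a) × f(c) ≥ 0, new interval: [0.798750, 0.890000]
Iteration 4:
  c_4 = (0.798750 + 0.890000)/2 = 0.844375
  f(c_4) = f(0.844375) = -0.048771
  f(a) × f(c) < 0, new interval: [0.798750, 0.844375]
Iteration 5:
  c_5 = (0.798750 + 0.844375)/2 = 0.821563
  f(c_5) = f(0.821563) = 0.006113
  f(a) × f(c) ≥ 0, new interval: [0.821563, 0.844375]
Iteration 6:
  c_6 = (0.821563 + 0.844375)/2 = 0.832969
  f(c_6) = f(0.832969) = -0.021155
  f(a) × f(c) < 0, new interval: [0.821563, 0.832969]
Iteration 7:
  c_7 = (0.821563 + 0.832969)/2 = 0.827266
  f(c_7) = f(0.827266) = -0.007477
  f(a) × f(c) < 0, new interval: [0.821563, 0.827266]

After 7 iteration(s), the approximation is c_7 = 0.827266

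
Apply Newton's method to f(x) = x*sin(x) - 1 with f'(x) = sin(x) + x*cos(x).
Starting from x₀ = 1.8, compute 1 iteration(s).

f(x) = x*sin(x) - 1
f'(x) = sin(x) + x*cos(x)
x₀ = 1.8

Newton-Raphson formula: x_{n+1} = x_n - f(x_n)/f'(x_n)

Iteration 1:
  f(1.800000) = 0.752926
  f'(1.800000) = 0.564884
  x_1 = 1.800000 - 0.752926/0.564884 = 0.467114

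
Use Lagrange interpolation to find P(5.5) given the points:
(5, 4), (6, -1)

Lagrange interpolation formula:
P(x) = Σ yᵢ × Lᵢ(x)
where Lᵢ(x) = Π_{j≠i} (x - xⱼ)/(xᵢ - xⱼ)

L_0(5.5) = (5.5 - 6)/(5 - 6) = 0.500000
L_1(5.5) = (5.5 - 5)/(6 - 5) = 0.500000

P(5.5) = 4×L_0(5.5) + (-1)×L_1(5.5)
P(5.5) = 1.500000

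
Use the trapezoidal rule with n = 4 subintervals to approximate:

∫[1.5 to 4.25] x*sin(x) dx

f(x) = x*sin(x)
a = 1.5, b = 4.25, n = 4
h = (b - a)/n = 0.687500

Trapezoidal rule: (h/2)[f(x₀) + 2f(x₁) + 2f(x₂) + ... + f(xₙ)]

x_0 = 1.5000, f(x_0) = 1.496242, coefficient = 1
x_1 = 2.1875, f(x_1) = 1.784539, coefficient = 2
x_2 = 2.8750, f(x_2) = 0.757407, coefficient = 2
x_3 = 3.5625, f(x_3) = -1.455598, coefficient = 2
x_4 = 4.2500, f(x_4) = -3.803705, coefficient = 1

I ≈ (0.687500/2) × -0.134765 = -0.046325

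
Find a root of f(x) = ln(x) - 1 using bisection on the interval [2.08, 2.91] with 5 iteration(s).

f(x) = ln(x) - 1
Initial interval: [2.08, 2.91]

Iteration 1:
  c_1 = (2.080000 + 2.910000)/2 = 2.495000
  f(c_1) = f(2.495000) = -0.085711
  f(a) × f(c) ≥ 0, new interval: [2.495000, 2.910000]
Iteration 2:
  c_2 = (2.495000 + 2.910000)/2 = 2.702500
  f(c_2) = f(2.702500) = -0.005823
  f(a) × f(c) ≥ 0, new interval: [2.702500, 2.910000]
Iteration 3:
  c_3 = (2.702500 + 2.910000)/2 = 2.806250
  f(c_3) = f(2.806250) = 0.031849
  f(a) × f(c) < 0, new interval: [2.702500, 2.806250]
Iteration 4:
  c_4 = (2.702500 + 2.806250)/2 = 2.754375
  f(c_4) = f(2.754375) = 0.013191
  f(a) × f(c) < 0, new interval: [2.702500, 2.754375]
Iteration 5:
  c_5 = (2.702500 + 2.754375)/2 = 2.728438
  f(c_5) = f(2.728438) = 0.003729
  f(a) × f(c) < 0, new interval: [2.702500, 2.728438]

After 5 iteration(s), the approximation is c_5 = 2.728438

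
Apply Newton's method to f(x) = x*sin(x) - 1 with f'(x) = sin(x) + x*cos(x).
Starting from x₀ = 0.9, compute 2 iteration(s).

f(x) = x*sin(x) - 1
f'(x) = sin(x) + x*cos(x)
x₀ = 0.9

Newton-Raphson formula: x_{n+1} = x_n - f(x_n)/f'(x_n)

Iteration 1:
  f(0.900000) = -0.295006
  f'(0.900000) = 1.342776
  x_1 = 0.900000 - (-0.295006)/1.342776 = 1.119698
Iteration 2:
  f(1.119698) = 0.007694
  f'(1.119698) = 1.388106
  x_2 = 1.119698 - 0.007694/1.388106 = 1.114156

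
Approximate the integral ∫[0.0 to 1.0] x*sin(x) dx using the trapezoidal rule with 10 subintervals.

f(x) = x*sin(x)
a = 0.0, b = 1.0, n = 10
h = (b - a)/n = 0.100000

Trapezoidal rule: (h/2)[f(x₀) + 2f(x₁) + 2f(x₂) + ... + f(xₙ)]

x_0 = 0.0000, f(x_0) = 0.000000, coefficient = 1
x_1 = 0.1000, f(x_1) = 0.009983, coefficient = 2
x_2 = 0.2000, f(x_2) = 0.039734, coefficient = 2
x_3 = 0.3000, f(x_3) = 0.088656, coefficient = 2
x_4 = 0.4000, f(x_4) = 0.155767, coefficient = 2
x_5 = 0.5000, f(x_5) = 0.239713, coefficient = 2
x_6 = 0.6000, f(x_6) = 0.338785, coefficient = 2
x_7 = 0.7000, f(x_7) = 0.450952, coefficient = 2
x_8 = 0.8000, f(x_8) = 0.573885, coefficient = 2
x_9 = 0.9000, f(x_9) = 0.704994, coefficient = 2
x_10 = 1.0000, f(x_10) = 0.841471, coefficient = 1

I ≈ (0.100000/2) × 6.046412 = 0.302321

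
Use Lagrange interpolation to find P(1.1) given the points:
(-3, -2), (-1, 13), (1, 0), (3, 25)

Lagrange interpolation formula:
P(x) = Σ yᵢ × Lᵢ(x)
where Lᵢ(x) = Π_{j≠i} (x - xⱼ)/(xᵢ - xⱼ)

L_0(1.1) = (1.1 - (-1))/(-3 - (-1)) × (1.1 - 1)/(-3 - 1) × (1.1 - 3)/(-3 - 3) = 0.008313
L_1(1.1) = (1.1 - (-3))/(-1 - (-3)) × (1.1 - 1)/(-1 - 1) × (1.1 - 3)/(-1 - 3) = -0.048688
L_2(1.1) = (1.1 - (-3))/(1 - (-3)) × (1.1 - (-1))/(1 - (-1)) × (1.1 - 3)/(1 - 3) = 1.022437
L_3(1.1) = (1.1 - (-3))/(3 - (-3)) × (1.1 - (-1))/(3 - (-1)) × (1.1 - 1)/(3 - 1) = 0.017938

P(1.1) = (-2)×L_0(1.1) + 13×L_1(1.1) + 0×L_2(1.1) + 25×L_3(1.1)
P(1.1) = -0.201125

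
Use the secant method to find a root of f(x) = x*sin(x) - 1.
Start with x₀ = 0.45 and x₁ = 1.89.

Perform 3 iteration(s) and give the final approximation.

f(x) = x*sin(x) - 1
x₀ = 0.45, x₁ = 1.89

Secant formula: x_{n+1} = x_n - f(x_n)(x_n - x_{n-1})/(f(x_n) - f(x_{n-1}))

Iteration 1:
  f(0.450000) = -0.804266
  f(1.890000) = 0.794528
  x_2 = 1.890000 - 0.794528×(1.890000 - 0.450000)/(0.794528 - (-0.804266))
       = 1.174385
Iteration 2:
  f(1.890000) = 0.794528
  f(1.174385) = 0.083315
  x_3 = 1.174385 - 0.083315×(1.174385 - 1.890000)/(0.083315 - 0.794528)
       = 1.090555
Iteration 3:
  f(1.174385) = 0.083315
  f(1.090555) = -0.032805
  x_4 = 1.090555 - (-0.032805)×(1.090555 - 1.174385)/(-0.032805 - 0.083315)
       = 1.114238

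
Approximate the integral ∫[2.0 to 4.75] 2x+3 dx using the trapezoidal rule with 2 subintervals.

f(x) = 2x+3
a = 2.0, b = 4.75, n = 2
h = (b - a)/n = 1.375000

Trapezoidal rule: (h/2)[f(x₀) + 2f(x₁) + 2f(x₂) + ... + f(xₙ)]

x_0 = 2.0000, f(x_0) = 7.000000, coefficient = 1
x_1 = 3.3750, f(x_1) = 9.750000, coefficient = 2
x_2 = 4.7500, f(x_2) = 12.500000, coefficient = 1

I ≈ (1.375000/2) × 39.000000 = 26.812500
Exact value: 26.812500
Error: 0.000000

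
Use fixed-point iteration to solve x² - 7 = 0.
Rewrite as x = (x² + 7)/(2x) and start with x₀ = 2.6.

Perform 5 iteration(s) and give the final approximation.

Equation: x² - 7 = 0
Fixed-point form: x = (x² + 7)/(2x)
x₀ = 2.6

x_1 = g(2.600000) = 2.646154
x_2 = g(2.646154) = 2.645751
x_3 = g(2.645751) = 2.645751
x_4 = g(2.645751) = 2.645751
x_5 = g(2.645751) = 2.645751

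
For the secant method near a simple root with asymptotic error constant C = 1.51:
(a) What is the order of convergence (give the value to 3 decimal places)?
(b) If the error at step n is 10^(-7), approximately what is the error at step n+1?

(a) Secant method has superlinear convergence with order φ = (1+√5)/2 ≈ 1.618.
    This means |e_{n+1}| ≈ C|e_n|^1.618.

(b) With |e_n| = 10^(-7) and C = 1.51:
    |e_{n+1}| ≈ 1.51 × (10^(-7))^1.618 = 1.51 × 10^(-11.33)

(a) ≈ 1.618 (golden ratio); (b) |e_{n+1}| ≈ 7.124e-12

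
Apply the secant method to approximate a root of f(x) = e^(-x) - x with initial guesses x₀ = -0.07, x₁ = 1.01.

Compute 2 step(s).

f(x) = e^(-x) - x
x₀ = -0.07, x₁ = 1.01

Secant formula: x_{n+1} = x_n - f(x_n)(x_n - x_{n-1})/(f(x_n) - f(x_{n-1}))

Iteration 1:
  f(-0.070000) = 1.142508
  f(1.010000) = -0.645781
  x_2 = 1.010000 - (-0.645781)×(1.010000 - (-0.070000))/(-0.645781 - 1.142508)
       = 0.619994
Iteration 2:
  f(1.010000) = -0.645781
  f(0.619994) = -0.082046
  x_3 = 0.619994 - (-0.082046)×(0.619994 - 1.010000)/(-0.082046 - (-0.645781))
       = 0.563232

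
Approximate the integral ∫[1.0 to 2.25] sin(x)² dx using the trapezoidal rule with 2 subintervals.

f(x) = sin(x)²
a = 1.0, b = 2.25, n = 2
h = (b - a)/n = 0.625000

Trapezoidal rule: (h/2)[f(x₀) + 2f(x₁) + 2f(x₂) + ... + f(xₙ)]

x_0 = 1.0000, f(x_0) = 0.708073, coefficient = 1
x_1 = 1.6250, f(x_1) = 0.997065, coefficient = 2
x_2 = 2.2500, f(x_2) = 0.605398, coefficient = 1

I ≈ (0.625000/2) × 3.307601 = 1.033625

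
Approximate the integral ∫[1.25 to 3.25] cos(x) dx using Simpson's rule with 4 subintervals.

f(x) = cos(x)
a = 1.25, b = 3.25, n = 4
h = (b - a)/n = 0.500000

Simpson's rule: (h/3)[f(x₀) + 4f(x₁) + 2f(x₂) + ... + f(xₙ)]

x_0 = 1.2500, f(x_0) = 0.315322, coefficient = 1
x_1 = 1.7500, f(x_1) = -0.178246, coefficient = 4
x_2 = 2.2500, f(x_2) = -0.628174, coefficient = 2
x_3 = 2.7500, f(x_3) = -0.924302, coefficient = 4
x_4 = 3.2500, f(x_4) = -0.994130, coefficient = 1

I ≈ (0.500000/3) × -6.345348 = -1.057558
Exact value: -1.057180
Error: 0.000378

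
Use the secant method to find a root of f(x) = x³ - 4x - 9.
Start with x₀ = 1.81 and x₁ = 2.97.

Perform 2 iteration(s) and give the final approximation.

f(x) = x³ - 4x - 9
x₀ = 1.81, x₁ = 2.97

Secant formula: x_{n+1} = x_n - f(x_n)(x_n - x_{n-1})/(f(x_n) - f(x_{n-1}))

Iteration 1:
  f(1.810000) = -10.310259
  f(2.970000) = 5.318073
  x_2 = 2.970000 - 5.318073×(2.970000 - 1.810000)/(5.318073 - (-10.310259))
       = 2.575270
Iteration 2:
  f(2.970000) = 5.318073
  f(2.575270) = -2.221842
  x_3 = 2.575270 - (-2.221842)×(2.575270 - 2.970000)/(-2.221842 - 5.318073)
       = 2.691588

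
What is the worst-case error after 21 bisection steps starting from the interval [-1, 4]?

Bisection error bound: |error| ≤ (b-a)/2^n
|error| ≤ (4 - (-1))/2^21 = 5/2^21
|error| ≤ 0.0000023842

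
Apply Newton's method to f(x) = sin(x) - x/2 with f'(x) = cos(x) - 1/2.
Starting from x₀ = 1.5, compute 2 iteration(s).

f(x) = sin(x) - x/2
f'(x) = cos(x) - 1/2
x₀ = 1.5

Newton-Raphson formula: x_{n+1} = x_n - f(x_n)/f'(x_n)

Iteration 1:
  f(1.500000) = 0.247495
  f'(1.500000) = -0.429263
  x_1 = 1.500000 - 0.247495/(-0.429263) = 2.076558
Iteration 2:
  f(2.076558) = -0.163473
  f'(2.076558) = -0.984474
  x_2 = 2.076558 - (-0.163473)/(-0.984474) = 1.910507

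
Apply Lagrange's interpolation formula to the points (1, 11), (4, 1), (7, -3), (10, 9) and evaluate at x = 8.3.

Lagrange interpolation formula:
P(x) = Σ yᵢ × Lᵢ(x)
where Lᵢ(x) = Π_{j≠i} (x - xⱼ)/(xᵢ - xⱼ)

L_0(8.3) = (8.3 - 4)/(1 - 4) × (8.3 - 7)/(1 - 7) × (8.3 - 10)/(1 - 10) = 0.058660
L_1(8.3) = (8.3 - 1)/(4 - 1) × (8.3 - 7)/(4 - 7) × (8.3 - 10)/(4 - 10) = -0.298759
L_2(8.3) = (8.3 - 1)/(7 - 1) × (8.3 - 4)/(7 - 4) × (8.3 - 10)/(7 - 10) = 0.988204
L_3(8.3) = (8.3 - 1)/(10 - 1) × (8.3 - 4)/(10 - 4) × (8.3 - 7)/(10 - 7) = 0.251895

P(8.3) = 11×L_0(8.3) + 1×L_1(8.3) + (-3)×L_2(8.3) + 9×L_3(8.3)
P(8.3) = -0.351049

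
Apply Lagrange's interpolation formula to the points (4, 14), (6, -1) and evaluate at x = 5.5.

Lagrange interpolation formula:
P(x) = Σ yᵢ × Lᵢ(x)
where Lᵢ(x) = Π_{j≠i} (x - xⱼ)/(xᵢ - xⱼ)

L_0(5.5) = (5.5 - 6)/(4 - 6) = 0.250000
L_1(5.5) = (5.5 - 4)/(6 - 4) = 0.750000

P(5.5) = 14×L_0(5.5) + (-1)×L_1(5.5)
P(5.5) = 2.750000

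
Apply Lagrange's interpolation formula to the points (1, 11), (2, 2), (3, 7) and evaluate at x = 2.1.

Lagrange interpolation formula:
P(x) = Σ yᵢ × Lᵢ(x)
where Lᵢ(x) = Π_{j≠i} (x - xⱼ)/(xᵢ - xⱼ)

L_0(2.1) = (2.1 - 2)/(1 - 2) × (2.1 - 3)/(1 - 3) = -0.045000
L_1(2.1) = (2.1 - 1)/(2 - 1) × (2.1 - 3)/(2 - 3) = 0.990000
L_2(2.1) = (2.1 - 1)/(3 - 1) × (2.1 - 2)/(3 - 2) = 0.055000

P(2.1) = 11×L_0(2.1) + 2×L_1(2.1) + 7×L_2(2.1)
P(2.1) = 1.870000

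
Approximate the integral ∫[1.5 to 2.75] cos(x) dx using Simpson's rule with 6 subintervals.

f(x) = cos(x)
a = 1.5, b = 2.75, n = 6
h = (b - a)/n = 0.208333

Simpson's rule: (h/3)[f(x₀) + 4f(x₁) + 2f(x₂) + ... + f(xₙ)]

x_0 = 1.5000, f(x_0) = 0.070737, coefficient = 1
x_1 = 1.7083, f(x_1) = -0.137104, coefficient = 4
x_2 = 1.9167, f(x_2) = -0.339016, coefficient = 2
x_3 = 2.1250, f(x_3) = -0.526266, coefficient = 4
x_4 = 2.3333, f(x_4) = -0.690758, coefficient = 2
x_5 = 2.5417, f(x_5) = -0.825377, coefficient = 4
x_6 = 2.7500, f(x_6) = -0.924302, coefficient = 1

I ≈ (0.208333/3) × -8.868103 = -0.615840
Exact value: -0.615834
Error: 0.000006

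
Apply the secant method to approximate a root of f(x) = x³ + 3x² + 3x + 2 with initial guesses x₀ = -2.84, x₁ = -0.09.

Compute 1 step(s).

f(x) = x³ + 3x² + 3x + 2
x₀ = -2.84, x₁ = -0.09

Secant formula: x_{n+1} = x_n - f(x_n)(x_n - x_{n-1})/(f(x_n) - f(x_{n-1}))

Iteration 1:
  f(-2.840000) = -5.229504
  f(-0.090000) = 1.753571
  x_2 = -0.090000 - 1.753571×(-0.090000 - (-2.840000))/(1.753571 - (-5.229504))
       = -0.780573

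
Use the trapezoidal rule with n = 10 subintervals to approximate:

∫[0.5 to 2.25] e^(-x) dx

f(x) = e^(-x)
a = 0.5, b = 2.25, n = 10
h = (b - a)/n = 0.175000

Trapezoidal rule: (h/2)[f(x₀) + 2f(x₁) + 2f(x₂) + ... + f(xₙ)]

x_0 = 0.5000, f(x_0) = 0.606531, coefficient = 1
x_1 = 0.6750, f(x_1) = 0.509156, coefficient = 2
x_2 = 0.8500, f(x_2) = 0.427415, coefficient = 2
x_3 = 1.0250, f(x_3) = 0.358796, coefficient = 2
x_4 = 1.2000, f(x_4) = 0.301194, coefficient = 2
x_5 = 1.3750, f(x_5) = 0.252840, coefficient = 2
x_6 = 1.5500, f(x_6) = 0.212248, coefficient = 2
x_7 = 1.7250, f(x_7) = 0.178173, coefficient = 2
x_8 = 1.9000, f(x_8) = 0.149569, coefficient = 2
x_9 = 2.0750, f(x_9) = 0.125556, coefficient = 2
x_10 = 2.2500, f(x_10) = 0.105399, coefficient = 1

I ≈ (0.175000/2) × 5.741825 = 0.502410
Exact value: 0.501131
Error: 0.001278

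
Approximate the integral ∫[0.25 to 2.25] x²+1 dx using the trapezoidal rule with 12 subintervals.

f(x) = x²+1
a = 0.25, b = 2.25, n = 12
h = (b - a)/n = 0.166667

Trapezoidal rule: (h/2)[f(x₀) + 2f(x₁) + 2f(x₂) + ... + f(xₙ)]

x_0 = 0.2500, f(x_0) = 1.062500, coefficient = 1
x_1 = 0.4167, f(x_1) = 1.173611, coefficient = 2
x_2 = 0.5833, f(x_2) = 1.340278, coefficient = 2
x_3 = 0.7500, f(x_3) = 1.562500, coefficient = 2
x_4 = 0.9167, f(x_4) = 1.840278, coefficient = 2
x_5 = 1.0833, f(x_5) = 2.173611, coefficient = 2
x_6 = 1.2500, f(x_6) = 2.562500, coefficient = 2
x_7 = 1.4167, f(x_7) = 3.006944, coefficient = 2
x_8 = 1.5833, f(x_8) = 3.506944, coefficient = 2
x_9 = 1.7500, f(x_9) = 4.062500, coefficient = 2
x_10 = 1.9167, f(x_10) = 4.673611, coefficient = 2
x_11 = 2.0833, f(x_11) = 5.340278, coefficient = 2
x_12 = 2.2500, f(x_12) = 6.062500, coefficient = 1

I ≈ (0.166667/2) × 69.611111 = 5.800926
Exact value: 5.791667
Error: 0.009259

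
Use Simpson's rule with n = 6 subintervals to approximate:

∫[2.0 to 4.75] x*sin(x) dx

f(x) = x*sin(x)
a = 2.0, b = 4.75, n = 6
h = (b - a)/n = 0.458333

Simpson's rule: (h/3)[f(x₀) + 4f(x₁) + 2f(x₂) + ... + f(xₙ)]

x_0 = 2.0000, f(x_0) = 1.818595, coefficient = 1
x_1 = 2.4583, f(x_1) = 1.552005, coefficient = 4
x_2 = 2.9167, f(x_2) = 0.650516, coefficient = 2
x_3 = 3.3750, f(x_3) = -0.780617, coefficient = 4
x_4 = 3.8333, f(x_4) = -2.445202, coefficient = 2
x_5 = 4.2917, f(x_5) = -3.917408, coefficient = 4
x_6 = 4.7500, f(x_6) = -4.746641, coefficient = 1

I ≈ (0.458333/3) × -19.101496 = -2.918284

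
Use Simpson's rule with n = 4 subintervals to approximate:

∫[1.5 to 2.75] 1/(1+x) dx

f(x) = 1/(1+x)
a = 1.5, b = 2.75, n = 4
h = (b - a)/n = 0.312500

Simpson's rule: (h/3)[f(x₀) + 4f(x₁) + 2f(x₂) + ... + f(xₙ)]

x_0 = 1.5000, f(x_0) = 0.400000, coefficient = 1
x_1 = 1.8125, f(x_1) = 0.355556, coefficient = 4
x_2 = 2.1250, f(x_2) = 0.320000, coefficient = 2
x_3 = 2.4375, f(x_3) = 0.290909, coefficient = 4
x_4 = 2.7500, f(x_4) = 0.266667, coefficient = 1

I ≈ (0.312500/3) × 3.892525 = 0.405471
Exact value: 0.405465
Error: 0.000006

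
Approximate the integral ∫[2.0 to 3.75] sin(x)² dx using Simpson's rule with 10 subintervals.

f(x) = sin(x)²
a = 2.0, b = 3.75, n = 10
h = (b - a)/n = 0.175000

Simpson's rule: (h/3)[f(x₀) + 4f(x₁) + 2f(x₂) + ... + f(xₙ)]

x_0 = 2.0000, f(x_0) = 0.826822, coefficient = 1
x_1 = 2.1750, f(x_1) = 0.677255, coefficient = 4
x_2 = 2.3500, f(x_2) = 0.506194, coefficient = 2
x_3 = 2.5250, f(x_3) = 0.334383, coefficient = 4
x_4 = 2.7000, f(x_4) = 0.182654, coefficient = 2
x_5 = 2.8750, f(x_5) = 0.069404, coefficient = 4
x_6 = 3.0500, f(x_6) = 0.008366, coefficient = 2
x_7 = 3.2250, f(x_7) = 0.006941, coefficient = 4
x_8 = 3.4000, f(x_8) = 0.065301, coefficient = 2
x_9 = 3.5750, f(x_9) = 0.176371, coefficient = 4
x_10 = 3.7500, f(x_10) = 0.326682, coefficient = 1

I ≈ (0.175000/3) × 7.735946 = 0.451264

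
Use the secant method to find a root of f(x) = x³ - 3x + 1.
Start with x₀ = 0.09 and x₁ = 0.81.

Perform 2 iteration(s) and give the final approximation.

f(x) = x³ - 3x + 1
x₀ = 0.09, x₁ = 0.81

Secant formula: x_{n+1} = x_n - f(x_n)(x_n - x_{n-1})/(f(x_n) - f(x_{n-1}))

Iteration 1:
  f(0.090000) = 0.730729
  f(0.810000) = -0.898559
  x_2 = 0.810000 - (-0.898559)×(0.810000 - 0.090000)/(-0.898559 - 0.730729)
       = 0.412917
Iteration 2:
  f(0.810000) = -0.898559
  f(0.412917) = -0.168349
  x_3 = 0.412917 - (-0.168349)×(0.412917 - 0.810000)/(-0.168349 - (-0.898559))
       = 0.321370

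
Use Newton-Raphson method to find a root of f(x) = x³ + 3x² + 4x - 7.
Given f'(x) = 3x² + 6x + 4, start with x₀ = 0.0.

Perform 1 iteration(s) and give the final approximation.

f(x) = x³ + 3x² + 4x - 7
f'(x) = 3x² + 6x + 4
x₀ = 0.0

Newton-Raphson formula: x_{n+1} = x_n - f(x_n)/f'(x_n)

Iteration 1:
  f(0.000000) = -7.000000
  f'(0.000000) = 4.000000
  x_1 = 0.000000 - (-7.000000)/4.000000 = 1.750000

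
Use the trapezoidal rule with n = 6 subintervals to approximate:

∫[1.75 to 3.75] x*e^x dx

f(x) = x*e^x
a = 1.75, b = 3.75, n = 6
h = (b - a)/n = 0.333333

Trapezoidal rule: (h/2)[f(x₀) + 2f(x₁) + 2f(x₂) + ... + f(xₙ)]

x_0 = 1.7500, f(x_0) = 10.070555, coefficient = 1
x_1 = 2.0833, f(x_1) = 16.731656, coefficient = 2
x_2 = 2.4167, f(x_2) = 27.087053, coefficient = 2
x_3 = 2.7500, f(x_3) = 43.017238, coefficient = 2
x_4 = 3.0833, f(x_4) = 67.312409, coefficient = 2
x_5 = 3.4167, f(x_5) = 104.097929, coefficient = 2
x_6 = 3.7500, f(x_6) = 159.454058, coefficient = 1

I ≈ (0.333333/2) × 686.017181 = 114.336197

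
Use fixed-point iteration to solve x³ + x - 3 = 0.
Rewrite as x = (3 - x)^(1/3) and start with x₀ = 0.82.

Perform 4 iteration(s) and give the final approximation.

Equation: x³ + x - 3 = 0
Fixed-point form: x = (3 - x)^(1/3)
x₀ = 0.82

x_1 = g(0.820000) = 1.296638
x_2 = g(1.296638) = 1.194269
x_3 = g(1.194269) = 1.217730
x_4 = g(1.217730) = 1.212433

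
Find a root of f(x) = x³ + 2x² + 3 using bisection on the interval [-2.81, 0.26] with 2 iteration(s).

f(x) = x³ + 2x² + 3
Initial interval: [-2.81, 0.26]

Iteration 1:
  c_1 = (-2.810000 + 0.260000)/2 = -1.275000
  f(c_1) = f(-1.275000) = 4.178578
  f(a) × f(c) < 0, new interval: [-2.810000, -1.275000]
Iteration 2:
  c_2 = (-2.810000 + (-1.275000))/2 = -2.042500
  f(c_2) = f(-2.042500) = 2.822698
  f(a) × f(c) < 0, new interval: [-2.810000, -2.042500]

After 2 iteration(s), the approximation is c_2 = -2.042500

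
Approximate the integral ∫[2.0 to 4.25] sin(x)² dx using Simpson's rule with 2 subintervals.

f(x) = sin(x)²
a = 2.0, b = 4.25, n = 2
h = (b - a)/n = 1.125000

Simpson's rule: (h/3)[f(x₀) + 4f(x₁) + 2f(x₂) + ... + f(xₙ)]

x_0 = 2.0000, f(x_0) = 0.826822, coefficient = 1
x_1 = 3.1250, f(x_1) = 0.000275, coefficient = 4
x_2 = 4.2500, f(x_2) = 0.801006, coefficient = 1

I ≈ (1.125000/3) × 1.628929 = 0.610848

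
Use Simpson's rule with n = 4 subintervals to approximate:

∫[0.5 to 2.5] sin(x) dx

f(x) = sin(x)
a = 0.5, b = 2.5, n = 4
h = (b - a)/n = 0.500000

Simpson's rule: (h/3)[f(x₀) + 4f(x₁) + 2f(x₂) + ... + f(xₙ)]

x_0 = 0.5000, f(x_0) = 0.479426, coefficient = 1
x_1 = 1.0000, f(x_1) = 0.841471, coefficient = 4
x_2 = 1.5000, f(x_2) = 0.997495, coefficient = 2
x_3 = 2.0000, f(x_3) = 0.909297, coefficient = 4
x_4 = 2.5000, f(x_4) = 0.598472, coefficient = 1

I ≈ (0.500000/3) × 10.075961 = 1.679327
Exact value: 1.678726
Error: 0.000601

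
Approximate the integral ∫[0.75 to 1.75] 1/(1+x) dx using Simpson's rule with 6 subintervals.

f(x) = 1/(1+x)
a = 0.75, b = 1.75, n = 6
h = (b - a)/n = 0.166667

Simpson's rule: (h/3)[f(x₀) + 4f(x₁) + 2f(x₂) + ... + f(xₙ)]

x_0 = 0.7500, f(x_0) = 0.571429, coefficient = 1
x_1 = 0.9167, f(x_1) = 0.521739, coefficient = 4
x_2 = 1.0833, f(x_2) = 0.480000, coefficient = 2
x_3 = 1.2500, f(x_3) = 0.444444, coefficient = 4
x_4 = 1.4167, f(x_4) = 0.413793, coefficient = 2
x_5 = 1.5833, f(x_5) = 0.387097, coefficient = 4
x_6 = 1.7500, f(x_6) = 0.363636, coefficient = 1

I ≈ (0.166667/3) × 8.135773 = 0.451987
Exact value: 0.451985
Error: 0.000002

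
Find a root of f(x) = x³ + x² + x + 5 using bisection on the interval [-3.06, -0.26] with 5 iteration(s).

f(x) = x³ + x² + x + 5
Initial interval: [-3.06, -0.26]

Iteration 1:
  c_1 = (-3.060000 + (-0.260000))/2 = -1.660000
  f(c_1) = f(-1.660000) = 1.521304
  f(a) × f(c) < 0, new interval: [-3.060000, -1.660000]
Iteration 2:
  c_2 = (-3.060000 + (-1.660000))/2 = -2.360000
  f(c_2) = f(-2.360000) = -4.934656
  f(a) × f(c) ≥ 0, new interval: [-2.360000, -1.660000]
Iteration 3:
  c_3 = (-2.360000 + (-1.660000))/2 = -2.010000
  f(c_3) = f(-2.010000) = -1.090501
  f(a) × f(c) ≥ 0, new interval: [-2.010000, -1.660000]
Iteration 4:
  c_4 = (-2.010000 + (-1.660000))/2 = -1.835000
  f(c_4) = f(-1.835000) = 0.353367
  f(a) × f(c) < 0, new interval: [-2.010000, -1.835000]
Iteration 5:
  c_5 = (-2.010000 + (-1.835000))/2 = -1.922500
  f(c_5) = f(-1.922500) = -0.332066
  f(a) × f(c) ≥ 0, new interval: [-1.922500, -1.835000]

After 5 iteration(s), the approximation is c_5 = -1.922500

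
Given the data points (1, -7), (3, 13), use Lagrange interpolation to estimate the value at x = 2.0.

Lagrange interpolation formula:
P(x) = Σ yᵢ × Lᵢ(x)
where Lᵢ(x) = Π_{j≠i} (x - xⱼ)/(xᵢ - xⱼ)

L_0(2.0) = (2.0 - 3)/(1 - 3) = 0.500000
L_1(2.0) = (2.0 - 1)/(3 - 1) = 0.500000

P(2.0) = (-7)×L_0(2.0) + 13×L_1(2.0)
P(2.0) = 3.000000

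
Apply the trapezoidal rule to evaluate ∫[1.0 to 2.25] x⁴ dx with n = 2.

f(x) = x⁴
a = 1.0, b = 2.25, n = 2
h = (b - a)/n = 0.625000

Trapezoidal rule: (h/2)[f(x₀) + 2f(x₁) + 2f(x₂) + ... + f(xₙ)]

x_0 = 1.0000, f(x_0) = 1.000000, coefficient = 1
x_1 = 1.6250, f(x_1) = 6.972900, coefficient = 2
x_2 = 2.2500, f(x_2) = 25.628906, coefficient = 1

I ≈ (0.625000/2) × 40.574707 = 12.679596
Exact value: 11.333008
Error: 1.346588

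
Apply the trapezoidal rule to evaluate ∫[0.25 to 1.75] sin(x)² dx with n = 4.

f(x) = sin(x)²
a = 0.25, b = 1.75, n = 4
h = (b - a)/n = 0.375000

Trapezoidal rule: (h/2)[f(x₀) + 2f(x₁) + 2f(x₂) + ... + f(xₙ)]

x_0 = 0.2500, f(x_0) = 0.061209, coefficient = 1
x_1 = 0.6250, f(x_1) = 0.342339, coefficient = 2
x_2 = 1.0000, f(x_2) = 0.708073, coefficient = 2
x_3 = 1.3750, f(x_3) = 0.962151, coefficient = 2
x_4 = 1.7500, f(x_4) = 0.968228, coefficient = 1

I ≈ (0.375000/2) × 5.054564 = 0.947731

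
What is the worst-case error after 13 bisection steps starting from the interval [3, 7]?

Bisection error bound: |error| ≤ (b-a)/2^n
|error| ≤ (7 - 3)/2^13 = 4/2^13
|error| ≤ 0.0004882812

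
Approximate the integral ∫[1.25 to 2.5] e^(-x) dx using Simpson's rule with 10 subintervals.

f(x) = e^(-x)
a = 1.25, b = 2.5, n = 10
h = (b - a)/n = 0.125000

Simpson's rule: (h/3)[f(x₀) + 4f(x₁) + 2f(x₂) + ... + f(xₙ)]

x_0 = 1.2500, f(x_0) = 0.286505, coefficient = 1
x_1 = 1.3750, f(x_1) = 0.252840, coefficient = 4
x_2 = 1.5000, f(x_2) = 0.223130, coefficient = 2
x_3 = 1.6250, f(x_3) = 0.196912, coefficient = 4
x_4 = 1.7500, f(x_4) = 0.173774, coefficient = 2
x_5 = 1.8750, f(x_5) = 0.153355, coefficient = 4
x_6 = 2.0000, f(x_6) = 0.135335, coefficient = 2
x_7 = 2.1250, f(x_7) = 0.119433, coefficient = 4
x_8 = 2.2500, f(x_8) = 0.105399, coefficient = 2
x_9 = 2.3750, f(x_9) = 0.093014, coefficient = 4
x_10 = 2.5000, f(x_10) = 0.082085, coefficient = 1

I ≈ (0.125000/3) × 4.906082 = 0.204420
Exact value: 0.204420
Error: 0.000000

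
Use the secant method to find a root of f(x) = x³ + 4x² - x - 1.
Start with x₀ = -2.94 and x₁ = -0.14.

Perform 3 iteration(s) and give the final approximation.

f(x) = x³ + 4x² - x - 1
x₀ = -2.94, x₁ = -0.14

Secant formula: x_{n+1} = x_n - f(x_n)(x_n - x_{n-1})/(f(x_n) - f(x_{n-1}))

Iteration 1:
  f(-2.940000) = 11.102216
  f(-0.140000) = -0.784344
  x_2 = -0.140000 - (-0.784344)×(-0.140000 - (-2.940000))/(-0.784344 - 11.102216)
       = -0.324760
Iteration 2:
  f(-0.140000) = -0.784344
  f(-0.324760) = -0.287615
  x_3 = -0.324760 - (-0.287615)×(-0.324760 - (-0.140000))/(-0.287615 - (-0.784344))
       = -0.431740
Iteration 3:
  f(-0.324760) = -0.287615
  f(-0.431740) = 0.096861
  x_4 = -0.431740 - 0.096861×(-0.431740 - (-0.324760))/(0.096861 - (-0.287615))
       = -0.404788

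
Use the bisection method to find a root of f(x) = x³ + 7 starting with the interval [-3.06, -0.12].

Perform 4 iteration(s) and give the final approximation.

f(x) = x³ + 7
Initial interval: [-3.06, -0.12]

Iteration 1:
  c_1 = (-3.060000 + (-0.120000))/2 = -1.590000
  f(c_1) = f(-1.590000) = 2.980321
  f(a) × f(c) < 0, new interval: [-3.060000, -1.590000]
Iteration 2:
  c_2 = (-3.060000 + (-1.590000))/2 = -2.325000
  f(c_2) = f(-2.325000) = -5.568078
  f(a) × f(c) ≥ 0, new interval: [-2.325000, -1.590000]
Iteration 3:
  c_3 = (-2.325000 + (-1.590000))/2 = -1.957500
  f(c_3) = f(-1.957500) = -0.500761
  f(a) × f(c) ≥ 0, new interval: [-1.957500, -1.590000]
Iteration 4:
  c_4 = (-1.957500 + (-1.590000))/2 = -1.773750
  f(c_4) = f(-1.773750) = 1.419447
  f(a) × f(c) < 0, new interval: [-1.957500, -1.773750]

After 4 iteration(s), the approximation is c_4 = -1.773750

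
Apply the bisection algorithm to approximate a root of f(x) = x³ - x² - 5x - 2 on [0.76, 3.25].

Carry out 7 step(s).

f(x) = x³ - x² - 5x - 2
Initial interval: [0.76, 3.25]

Iteration 1:
  c_1 = (0.760000 + 3.250000)/2 = 2.005000
  f(c_1) = f(2.005000) = -7.984875
  f(a) × f(c) ≥ 0, new interval: [2.005000, 3.250000]
Iteration 2:
  c_2 = (2.005000 + 3.250000)/2 = 2.627500
  f(c_2) = f(2.627500) = -3.901637
  f(a) × f(c) ≥ 0, new interval: [2.627500, 3.250000]
Iteration 3:
  c_3 = (2.627500 + 3.250000)/2 = 2.938750
  f(c_3) = f(2.938750) = 0.049783
  f(a) × f(c) < 0, new interval: [2.627500, 2.938750]
Iteration 4:
  c_4 = (2.627500 + 2.938750)/2 = 2.783125
  f(c_4) = f(2.783125) = -2.103923
  f(a) × f(c) ≥ 0, new interval: [2.783125, 2.938750]
Iteration 5:
  c_5 = (2.783125 + 2.938750)/2 = 2.860937
  f(c_5) = f(2.860937) = -1.072982
  f(a) × f(c) ≥ 0, new interval: [2.860937, 2.938750]
Iteration 6:
  c_6 = (2.860937 + 2.938750)/2 = 2.899844
  f(c_6) = f(2.899844) = -0.523254
  f(a) × f(c) ≥ 0, new interval: [2.899844, 2.938750]
Iteration 7:
  c_7 = (2.899844 + 2.938750)/2 = 2.919297
  f(c_7) = f(2.919297) = -0.239672
  f(a) × f(c) ≥ 0, new interval: [2.919297, 2.938750]

After 7 iteration(s), the approximation is c_7 = 2.919297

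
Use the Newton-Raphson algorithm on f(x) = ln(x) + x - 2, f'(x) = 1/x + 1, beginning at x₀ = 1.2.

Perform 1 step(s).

f(x) = ln(x) + x - 2
f'(x) = 1/x + 1
x₀ = 1.2

Newton-Raphson formula: x_{n+1} = x_n - f(x_n)/f'(x_n)

Iteration 1:
  f(1.200000) = -0.617678
  f'(1.200000) = 1.833333
  x_1 = 1.200000 - (-0.617678)/1.833333 = 1.536916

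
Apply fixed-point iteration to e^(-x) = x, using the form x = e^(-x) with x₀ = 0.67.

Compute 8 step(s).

Equation: e^(-x) = x
Fixed-point form: x = e^(-x)
x₀ = 0.67

x_1 = g(0.670000) = 0.511709
x_2 = g(0.511709) = 0.599470
x_3 = g(0.599470) = 0.549102
x_4 = g(0.549102) = 0.577468
x_5 = g(0.577468) = 0.561318
x_6 = g(0.561318) = 0.570457
x_7 = g(0.570457) = 0.565267
x_8 = g(0.565267) = 0.568208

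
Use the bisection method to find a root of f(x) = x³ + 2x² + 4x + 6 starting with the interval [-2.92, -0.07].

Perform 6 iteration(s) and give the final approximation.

f(x) = x³ + 2x² + 4x + 6
Initial interval: [-2.92, -0.07]

Iteration 1:
  c_1 = (-2.920000 + (-0.070000))/2 = -1.495000
  f(c_1) = f(-1.495000) = 1.148688
  f(a) × f(c) < 0, new interval: [-2.920000, -1.495000]
Iteration 2:
  c_2 = (-2.920000 + (-1.495000))/2 = -2.207500
  f(c_2) = f(-2.207500) = -3.841159
  f(a) × f(c) ≥ 0, new interval: [-2.207500, -1.495000]
Iteration 3:
  c_3 = (-2.207500 + (-1.495000))/2 = -1.851250
  f(c_3) = f(-1.851250) = -0.895215
  f(a) × f(c) ≥ 0, new interval: [-1.851250, -1.495000]
Iteration 4:
  c_4 = (-1.851250 + (-1.495000))/2 = -1.673125
  f(c_4) = f(-1.673125) = 0.222537
  f(a) × f(c) < 0, new interval: [-1.851250, -1.673125]
Iteration 5:
  c_5 = (-1.851250 + (-1.673125))/2 = -1.762187
  f(c_5) = f(-1.762187) = -0.310270
  f(a) × f(c) ≥ 0, new interval: [-1.762187, -1.673125]
Iteration 6:
  c_6 = (-1.762187 + (-1.673125))/2 = -1.717656
  f(c_6) = f(-1.717656) = -0.037614
  f(a) × f(c) ≥ 0, new interval: [-1.717656, -1.673125]

After 6 iteration(s), the approximation is c_6 = -1.717656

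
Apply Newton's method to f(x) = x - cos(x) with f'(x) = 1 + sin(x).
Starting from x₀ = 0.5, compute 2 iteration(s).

f(x) = x - cos(x)
f'(x) = 1 + sin(x)
x₀ = 0.5

Newton-Raphson formula: x_{n+1} = x_n - f(x_n)/f'(x_n)

Iteration 1:
  f(0.500000) = -0.377583
  f'(0.500000) = 1.479426
  x_1 = 0.500000 - (-0.377583)/1.479426 = 0.755222
Iteration 2:
  f(0.755222) = 0.027103
  f'(0.755222) = 1.685451
  x_2 = 0.755222 - 0.027103/1.685451 = 0.739142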